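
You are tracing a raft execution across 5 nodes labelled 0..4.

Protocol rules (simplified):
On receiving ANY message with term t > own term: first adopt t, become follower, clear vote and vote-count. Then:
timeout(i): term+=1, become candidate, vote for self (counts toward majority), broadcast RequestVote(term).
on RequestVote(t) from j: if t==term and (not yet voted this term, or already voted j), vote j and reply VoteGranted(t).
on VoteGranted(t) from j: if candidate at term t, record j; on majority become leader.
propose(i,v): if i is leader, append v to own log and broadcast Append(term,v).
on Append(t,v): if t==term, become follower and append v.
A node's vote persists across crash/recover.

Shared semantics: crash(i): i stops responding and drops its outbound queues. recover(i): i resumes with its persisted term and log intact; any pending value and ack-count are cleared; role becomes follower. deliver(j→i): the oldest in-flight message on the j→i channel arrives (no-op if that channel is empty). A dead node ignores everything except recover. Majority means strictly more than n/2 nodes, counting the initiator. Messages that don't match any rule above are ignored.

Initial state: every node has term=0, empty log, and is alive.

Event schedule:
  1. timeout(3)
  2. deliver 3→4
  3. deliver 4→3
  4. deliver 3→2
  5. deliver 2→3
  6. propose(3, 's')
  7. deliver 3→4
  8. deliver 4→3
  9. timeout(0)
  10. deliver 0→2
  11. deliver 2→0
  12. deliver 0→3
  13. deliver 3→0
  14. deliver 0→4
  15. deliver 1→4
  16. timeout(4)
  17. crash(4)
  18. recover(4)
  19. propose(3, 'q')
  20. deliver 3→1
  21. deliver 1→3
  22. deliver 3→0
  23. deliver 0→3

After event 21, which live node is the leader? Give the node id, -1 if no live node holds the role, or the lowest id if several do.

3

[1] timeout(3) → N3(cand t1 [-])
[2] deliver 3→4 → N4(foll t1 [-])
[3] deliver 4→3 → ∅
[4] deliver 3→2 → N2(foll t1 [-])
[5] deliver 2→3 → N3(lead t1 [-])
[6] propose(3,'s') → N3(lead t1 [s])
[7] deliver 3→4 → N4(foll t1 [s])
[8] deliver 4→3 → ∅
[9] timeout(0) → N0(cand t1 [-])
[10] deliver 0→2 → ∅
[11] deliver 2→0 → ∅
[12] deliver 0→3 → ∅
[13] deliver 3→0 → ∅
[14] deliver 0→4 → ∅
[15] deliver 1→4 → ∅
[16] timeout(4) → N4(cand t2 [s])
[17] crash(4) → N4(✗cand t2 [s])
[18] recover(4) → N4(foll t2 [s])
[19] propose(3,'q') → N3(lead t1 [s,q])
[20] deliver 3→1 → N1(foll t1 [-])
[21] deliver 1→3 → ∅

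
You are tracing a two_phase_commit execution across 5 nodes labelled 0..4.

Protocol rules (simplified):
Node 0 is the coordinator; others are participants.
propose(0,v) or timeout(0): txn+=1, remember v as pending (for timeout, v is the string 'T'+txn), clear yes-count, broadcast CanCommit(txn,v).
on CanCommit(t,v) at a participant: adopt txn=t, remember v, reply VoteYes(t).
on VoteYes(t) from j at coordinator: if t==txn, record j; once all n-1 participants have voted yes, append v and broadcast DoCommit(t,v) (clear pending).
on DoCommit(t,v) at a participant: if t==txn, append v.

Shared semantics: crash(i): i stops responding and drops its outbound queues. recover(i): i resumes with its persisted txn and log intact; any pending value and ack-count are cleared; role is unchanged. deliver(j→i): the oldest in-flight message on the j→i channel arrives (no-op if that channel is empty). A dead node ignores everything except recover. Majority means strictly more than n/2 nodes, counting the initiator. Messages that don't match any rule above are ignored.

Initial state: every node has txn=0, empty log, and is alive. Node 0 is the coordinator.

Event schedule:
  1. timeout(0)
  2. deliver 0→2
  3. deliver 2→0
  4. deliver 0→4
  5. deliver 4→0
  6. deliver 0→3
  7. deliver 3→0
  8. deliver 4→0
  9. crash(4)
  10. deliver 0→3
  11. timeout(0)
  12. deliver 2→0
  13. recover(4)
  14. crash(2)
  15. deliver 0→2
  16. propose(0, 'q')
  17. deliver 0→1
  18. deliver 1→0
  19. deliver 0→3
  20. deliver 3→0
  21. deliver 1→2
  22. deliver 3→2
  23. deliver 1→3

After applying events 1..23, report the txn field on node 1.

after 1 — timeout(0): n0:coor/t1/[-]
after 2 — deliver 0→2: n2:part/t1/[-]
after 3 — deliver 2→0: ·
after 4 — deliver 0→4: n4:part/t1/[-]
after 5 — deliver 4→0: ·
after 6 — deliver 0→3: n3:part/t1/[-]
after 7 — deliver 3→0: ·
after 8 — deliver 4→0: ·
after 9 — crash(4): n4:✗part/t1/[-]
after 10 — deliver 0→3: ·
after 11 — timeout(0): n0:coor/t2/[-]
after 12 — deliver 2→0: ·
after 13 — recover(4): n4:part/t1/[-]
after 14 — crash(2): n2:✗part/t1/[-]
after 15 — deliver 0→2: ·
after 16 — propose(0,'q'): n0:coor/t3/[-]
after 17 — deliver 0→1: n1:part/t1/[-]
after 18 — deliver 1→0: ·
after 19 — deliver 0→3: n3:part/t2/[-]
after 20 — deliver 3→0: ·
after 21 — deliver 1→2: ·
after 22 — deliver 3→2: ·
after 23 — deliver 1→3: ·

1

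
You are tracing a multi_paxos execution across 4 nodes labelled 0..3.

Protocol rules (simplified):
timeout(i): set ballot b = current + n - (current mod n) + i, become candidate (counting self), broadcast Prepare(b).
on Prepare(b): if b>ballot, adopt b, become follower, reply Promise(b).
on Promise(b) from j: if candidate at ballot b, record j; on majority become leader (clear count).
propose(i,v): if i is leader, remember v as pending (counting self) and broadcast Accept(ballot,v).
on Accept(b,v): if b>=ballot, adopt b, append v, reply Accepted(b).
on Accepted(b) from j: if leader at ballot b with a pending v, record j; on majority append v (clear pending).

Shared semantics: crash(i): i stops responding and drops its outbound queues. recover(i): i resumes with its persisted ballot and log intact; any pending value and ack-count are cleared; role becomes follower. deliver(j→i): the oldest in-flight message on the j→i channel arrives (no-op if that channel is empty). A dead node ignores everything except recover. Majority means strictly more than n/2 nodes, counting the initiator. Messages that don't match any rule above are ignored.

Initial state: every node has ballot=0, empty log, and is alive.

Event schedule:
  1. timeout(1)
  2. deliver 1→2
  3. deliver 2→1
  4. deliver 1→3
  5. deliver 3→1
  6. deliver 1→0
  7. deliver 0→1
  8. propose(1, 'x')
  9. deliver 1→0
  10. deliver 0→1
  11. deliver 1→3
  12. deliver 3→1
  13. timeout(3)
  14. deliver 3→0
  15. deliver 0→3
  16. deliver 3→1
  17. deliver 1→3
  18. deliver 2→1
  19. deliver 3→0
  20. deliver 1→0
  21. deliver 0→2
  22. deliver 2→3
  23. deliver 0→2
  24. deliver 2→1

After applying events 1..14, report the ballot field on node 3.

1. timeout(1):  <1:cand b5 ->
2. deliver 1→2:  <2:foll b5 ->
3. deliver 2→1:  nop
4. deliver 1→3:  <3:foll b5 ->
5. deliver 3→1:  <1:lead b5 ->
6. deliver 1→0:  <0:foll b5 ->
7. deliver 0→1:  nop
8. propose(1,'x'):  nop
9. deliver 1→0:  <0:foll b5 x>
10. deliver 0→1:  nop
11. deliver 1→3:  <3:foll b5 x>
12. deliver 3→1:  <1:lead b5 x>
13. timeout(3):  <3:cand b11 x>
14. deliver 3→0:  <0:foll b11 x>

11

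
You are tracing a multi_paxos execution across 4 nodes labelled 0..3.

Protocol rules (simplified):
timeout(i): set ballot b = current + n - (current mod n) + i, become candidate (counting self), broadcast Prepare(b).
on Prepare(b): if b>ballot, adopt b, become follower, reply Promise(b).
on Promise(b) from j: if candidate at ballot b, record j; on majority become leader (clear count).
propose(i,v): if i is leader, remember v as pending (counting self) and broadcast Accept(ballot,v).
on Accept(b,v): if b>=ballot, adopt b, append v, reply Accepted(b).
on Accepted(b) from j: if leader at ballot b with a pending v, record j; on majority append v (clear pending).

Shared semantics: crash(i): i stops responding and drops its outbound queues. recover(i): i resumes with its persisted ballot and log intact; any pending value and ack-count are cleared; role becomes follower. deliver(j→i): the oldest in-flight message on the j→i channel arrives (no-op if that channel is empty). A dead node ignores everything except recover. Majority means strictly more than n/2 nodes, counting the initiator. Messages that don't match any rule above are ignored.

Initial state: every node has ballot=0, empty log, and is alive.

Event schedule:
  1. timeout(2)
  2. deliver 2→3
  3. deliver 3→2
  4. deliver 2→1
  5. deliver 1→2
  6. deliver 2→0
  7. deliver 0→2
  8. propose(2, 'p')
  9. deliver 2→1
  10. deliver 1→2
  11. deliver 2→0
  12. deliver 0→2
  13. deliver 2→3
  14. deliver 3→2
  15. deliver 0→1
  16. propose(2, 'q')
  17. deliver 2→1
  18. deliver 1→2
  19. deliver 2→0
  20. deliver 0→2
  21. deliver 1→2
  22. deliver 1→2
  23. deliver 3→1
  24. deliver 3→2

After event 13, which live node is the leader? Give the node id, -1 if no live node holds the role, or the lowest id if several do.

[1] timeout(2) → N2(cand b6 [-])
[2] deliver 2→3 → N3(foll b6 [-])
[3] deliver 3→2 → ∅
[4] deliver 2→1 → N1(foll b6 [-])
[5] deliver 1→2 → N2(lead b6 [-])
[6] deliver 2→0 → N0(foll b6 [-])
[7] deliver 0→2 → ∅
[8] propose(2,'p') → ∅
[9] deliver 2→1 → N1(foll b6 [p])
[10] deliver 1→2 → ∅
[11] deliver 2→0 → N0(foll b6 [p])
[12] deliver 0→2 → N2(lead b6 [p])
[13] deliver 2→3 → N3(foll b6 [p])

2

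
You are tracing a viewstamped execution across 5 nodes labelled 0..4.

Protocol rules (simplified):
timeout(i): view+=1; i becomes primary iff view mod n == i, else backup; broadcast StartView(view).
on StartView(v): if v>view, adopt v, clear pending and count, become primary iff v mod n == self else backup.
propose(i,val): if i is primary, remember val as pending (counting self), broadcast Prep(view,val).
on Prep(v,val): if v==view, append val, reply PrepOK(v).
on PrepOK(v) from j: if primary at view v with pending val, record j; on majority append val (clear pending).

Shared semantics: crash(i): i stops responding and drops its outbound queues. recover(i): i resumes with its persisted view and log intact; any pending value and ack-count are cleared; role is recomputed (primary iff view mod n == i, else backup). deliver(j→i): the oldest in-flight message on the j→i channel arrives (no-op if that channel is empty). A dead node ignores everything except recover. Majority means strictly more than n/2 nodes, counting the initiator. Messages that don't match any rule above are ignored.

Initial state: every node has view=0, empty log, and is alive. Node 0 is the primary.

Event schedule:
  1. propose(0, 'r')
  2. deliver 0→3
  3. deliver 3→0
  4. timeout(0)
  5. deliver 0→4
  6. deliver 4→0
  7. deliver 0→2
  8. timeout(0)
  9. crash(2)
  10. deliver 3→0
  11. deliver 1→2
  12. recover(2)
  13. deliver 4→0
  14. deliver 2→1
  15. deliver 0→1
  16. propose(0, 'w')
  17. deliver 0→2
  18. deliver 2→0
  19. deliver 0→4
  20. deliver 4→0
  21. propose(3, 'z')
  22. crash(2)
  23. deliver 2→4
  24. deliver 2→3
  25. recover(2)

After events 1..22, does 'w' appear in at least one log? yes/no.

no

1. propose(0,'r'):  nop
2. deliver 0→3:  <3:back v0 r>
3. deliver 3→0:  nop
4. timeout(0):  <0:back v1 ->
5. deliver 0→4:  <4:back v0 r>
6. deliver 4→0:  nop
7. deliver 0→2:  <2:back v0 r>
8. timeout(0):  <0:back v2 ->
9. crash(2):  <2:✗back v0 r>
10. deliver 3→0:  nop
11. deliver 1→2:  nop
12. recover(2):  <2:back v0 r>
13. deliver 4→0:  nop
14. deliver 2→1:  nop
15. deliver 0→1:  <1:back v0 r>
16. propose(0,'w'):  nop
17. deliver 0→2:  <2:back v1 r>
18. deliver 2→0:  nop
19. deliver 0→4:  <4:back v1 r>
20. deliver 4→0:  nop
21. propose(3,'z'):  nop
22. crash(2):  <2:✗back v1 r>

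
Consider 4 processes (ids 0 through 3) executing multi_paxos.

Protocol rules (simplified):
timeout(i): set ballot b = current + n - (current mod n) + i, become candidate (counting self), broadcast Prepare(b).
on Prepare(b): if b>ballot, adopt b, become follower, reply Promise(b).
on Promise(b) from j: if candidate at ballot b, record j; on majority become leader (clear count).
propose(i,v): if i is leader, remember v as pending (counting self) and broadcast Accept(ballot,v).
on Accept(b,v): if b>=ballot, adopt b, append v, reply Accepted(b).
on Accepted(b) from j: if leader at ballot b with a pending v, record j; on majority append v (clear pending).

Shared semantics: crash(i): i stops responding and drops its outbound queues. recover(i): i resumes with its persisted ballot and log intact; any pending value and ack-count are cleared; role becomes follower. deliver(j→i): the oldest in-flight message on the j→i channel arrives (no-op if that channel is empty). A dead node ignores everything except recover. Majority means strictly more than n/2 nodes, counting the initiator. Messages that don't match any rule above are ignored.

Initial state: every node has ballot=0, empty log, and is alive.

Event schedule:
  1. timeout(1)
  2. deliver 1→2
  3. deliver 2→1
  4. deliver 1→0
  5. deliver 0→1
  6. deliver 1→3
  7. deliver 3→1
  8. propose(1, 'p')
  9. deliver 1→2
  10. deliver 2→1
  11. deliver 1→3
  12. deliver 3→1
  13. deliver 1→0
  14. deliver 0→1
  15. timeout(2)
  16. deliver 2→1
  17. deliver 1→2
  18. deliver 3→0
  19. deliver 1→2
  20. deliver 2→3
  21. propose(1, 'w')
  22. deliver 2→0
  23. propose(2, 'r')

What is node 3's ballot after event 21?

1. timeout(1):  <1:cand b5 ->
2. deliver 1→2:  <2:foll b5 ->
3. deliver 2→1:  nop
4. deliver 1→0:  <0:foll b5 ->
5. deliver 0→1:  <1:lead b5 ->
6. deliver 1→3:  <3:foll b5 ->
7. deliver 3→1:  nop
8. propose(1,'p'):  nop
9. deliver 1→2:  <2:foll b5 p>
10. deliver 2→1:  nop
11. deliver 1→3:  <3:foll b5 p>
12. deliver 3→1:  <1:lead b5 p>
13. deliver 1→0:  <0:foll b5 p>
14. deliver 0→1:  nop
15. timeout(2):  <2:cand b10 p>
16. deliver 2→1:  <1:foll b10 p>
17. deliver 1→2:  nop
18. deliver 3→0:  nop
19. deliver 1→2:  nop
20. deliver 2→3:  <3:foll b10 p>
21. propose(1,'w'):  nop

10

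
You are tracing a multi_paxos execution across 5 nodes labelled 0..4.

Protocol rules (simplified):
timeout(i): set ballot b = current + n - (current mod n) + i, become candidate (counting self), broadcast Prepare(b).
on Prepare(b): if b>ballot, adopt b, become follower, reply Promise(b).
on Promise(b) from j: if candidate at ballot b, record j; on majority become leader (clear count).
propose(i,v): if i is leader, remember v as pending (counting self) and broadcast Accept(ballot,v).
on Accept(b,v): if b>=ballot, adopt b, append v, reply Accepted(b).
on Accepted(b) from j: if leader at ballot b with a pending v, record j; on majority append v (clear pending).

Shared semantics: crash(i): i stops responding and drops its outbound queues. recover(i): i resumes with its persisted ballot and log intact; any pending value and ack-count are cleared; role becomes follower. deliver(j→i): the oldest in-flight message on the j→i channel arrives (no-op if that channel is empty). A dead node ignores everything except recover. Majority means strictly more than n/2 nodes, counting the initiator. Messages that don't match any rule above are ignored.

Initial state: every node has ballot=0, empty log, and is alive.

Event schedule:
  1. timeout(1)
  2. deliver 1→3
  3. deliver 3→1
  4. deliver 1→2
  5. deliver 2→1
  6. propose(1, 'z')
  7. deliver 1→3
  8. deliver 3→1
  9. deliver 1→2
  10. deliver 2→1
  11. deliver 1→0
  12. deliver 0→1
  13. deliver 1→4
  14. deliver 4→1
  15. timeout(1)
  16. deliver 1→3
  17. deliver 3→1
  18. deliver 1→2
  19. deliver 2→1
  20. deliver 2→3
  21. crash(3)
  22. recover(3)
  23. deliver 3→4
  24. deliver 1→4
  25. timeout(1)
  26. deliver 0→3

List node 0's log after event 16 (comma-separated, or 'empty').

after 1 — timeout(1): n1:cand/b6/[-]
after 2 — deliver 1→3: n3:foll/b6/[-]
after 3 — deliver 3→1: ·
after 4 — deliver 1→2: n2:foll/b6/[-]
after 5 — deliver 2→1: n1:lead/b6/[-]
after 6 — propose(1,'z'): ·
after 7 — deliver 1→3: n3:foll/b6/[z]
after 8 — deliver 3→1: ·
after 9 — deliver 1→2: n2:foll/b6/[z]
after 10 — deliver 2→1: n1:lead/b6/[z]
after 11 — deliver 1→0: n0:foll/b6/[-]
after 12 — deliver 0→1: ·
after 13 — deliver 1→4: n4:foll/b6/[-]
after 14 — deliver 4→1: ·
after 15 — timeout(1): n1:cand/b11/[z]
after 16 — deliver 1→3: n3:foll/b11/[z]

empty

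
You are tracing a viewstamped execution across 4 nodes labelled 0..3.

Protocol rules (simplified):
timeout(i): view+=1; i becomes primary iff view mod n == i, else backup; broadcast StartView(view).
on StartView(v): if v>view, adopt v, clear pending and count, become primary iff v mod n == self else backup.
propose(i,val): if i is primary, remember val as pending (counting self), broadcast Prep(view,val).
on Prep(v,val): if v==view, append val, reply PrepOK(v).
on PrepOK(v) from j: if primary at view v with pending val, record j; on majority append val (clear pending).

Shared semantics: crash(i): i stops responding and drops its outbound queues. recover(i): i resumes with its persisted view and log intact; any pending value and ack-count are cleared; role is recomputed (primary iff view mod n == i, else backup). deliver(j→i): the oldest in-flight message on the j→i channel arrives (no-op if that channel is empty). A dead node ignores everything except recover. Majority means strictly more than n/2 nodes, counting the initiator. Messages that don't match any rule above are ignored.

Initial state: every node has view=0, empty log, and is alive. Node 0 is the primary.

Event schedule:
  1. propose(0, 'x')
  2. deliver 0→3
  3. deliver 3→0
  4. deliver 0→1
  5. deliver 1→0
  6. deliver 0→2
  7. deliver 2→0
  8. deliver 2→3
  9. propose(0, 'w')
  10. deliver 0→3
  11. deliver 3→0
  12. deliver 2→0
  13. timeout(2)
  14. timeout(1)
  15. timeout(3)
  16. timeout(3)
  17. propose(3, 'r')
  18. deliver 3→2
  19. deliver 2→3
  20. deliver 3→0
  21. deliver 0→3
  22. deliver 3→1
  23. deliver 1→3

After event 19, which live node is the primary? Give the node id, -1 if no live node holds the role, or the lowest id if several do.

0

after 1 — propose(0,'x'): ·
after 2 — deliver 0→3: n3:back/v0/[x]
after 3 — deliver 3→0: ·
after 4 — deliver 0→1: n1:back/v0/[x]
after 5 — deliver 1→0: n0:prim/v0/[x]
after 6 — deliver 0→2: n2:back/v0/[x]
after 7 — deliver 2→0: ·
after 8 — deliver 2→3: ·
after 9 — propose(0,'w'): ·
after 10 — deliver 0→3: n3:back/v0/[x,w]
after 11 — deliver 3→0: ·
after 12 — deliver 2→0: ·
after 13 — timeout(2): n2:back/v1/[x]
after 14 — timeout(1): n1:prim/v1/[x]
after 15 — timeout(3): n3:back/v1/[x,w]
after 16 — timeout(3): n3:back/v2/[x,w]
after 17 — propose(3,'r'): ·
after 18 — deliver 3→2: ·
after 19 — deliver 2→3: ·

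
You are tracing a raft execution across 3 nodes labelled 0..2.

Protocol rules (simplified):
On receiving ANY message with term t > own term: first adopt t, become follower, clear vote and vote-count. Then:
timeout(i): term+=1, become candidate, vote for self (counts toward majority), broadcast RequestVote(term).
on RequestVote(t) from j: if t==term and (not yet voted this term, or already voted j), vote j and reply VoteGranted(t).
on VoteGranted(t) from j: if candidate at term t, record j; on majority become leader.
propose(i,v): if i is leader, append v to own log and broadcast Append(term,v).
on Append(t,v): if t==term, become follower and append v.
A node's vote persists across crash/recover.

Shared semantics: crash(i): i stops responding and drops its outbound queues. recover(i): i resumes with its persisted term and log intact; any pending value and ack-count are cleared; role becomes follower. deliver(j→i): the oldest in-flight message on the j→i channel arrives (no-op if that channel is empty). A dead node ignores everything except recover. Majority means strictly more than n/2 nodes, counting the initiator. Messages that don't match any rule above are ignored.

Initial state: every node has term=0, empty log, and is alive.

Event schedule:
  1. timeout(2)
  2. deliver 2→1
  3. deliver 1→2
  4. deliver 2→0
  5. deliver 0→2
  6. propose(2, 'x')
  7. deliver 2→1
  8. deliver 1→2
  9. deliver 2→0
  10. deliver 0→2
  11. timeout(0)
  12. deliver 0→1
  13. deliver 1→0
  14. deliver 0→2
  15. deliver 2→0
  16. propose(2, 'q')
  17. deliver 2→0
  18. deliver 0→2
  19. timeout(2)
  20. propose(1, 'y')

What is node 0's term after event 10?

e1 timeout(2): 2[cand,t=1,-]
e2 deliver 2→1: 1[foll,t=1,-]
e3 deliver 1→2: 2[lead,t=1,-]
e4 deliver 2→0: 0[foll,t=1,-]
e5 deliver 0→2: ·
e6 propose(2,'x'): 2[lead,t=1,x]
e7 deliver 2→1: 1[foll,t=1,x]
e8 deliver 1→2: ·
e9 deliver 2→0: 0[foll,t=1,x]
e10 deliver 0→2: ·

1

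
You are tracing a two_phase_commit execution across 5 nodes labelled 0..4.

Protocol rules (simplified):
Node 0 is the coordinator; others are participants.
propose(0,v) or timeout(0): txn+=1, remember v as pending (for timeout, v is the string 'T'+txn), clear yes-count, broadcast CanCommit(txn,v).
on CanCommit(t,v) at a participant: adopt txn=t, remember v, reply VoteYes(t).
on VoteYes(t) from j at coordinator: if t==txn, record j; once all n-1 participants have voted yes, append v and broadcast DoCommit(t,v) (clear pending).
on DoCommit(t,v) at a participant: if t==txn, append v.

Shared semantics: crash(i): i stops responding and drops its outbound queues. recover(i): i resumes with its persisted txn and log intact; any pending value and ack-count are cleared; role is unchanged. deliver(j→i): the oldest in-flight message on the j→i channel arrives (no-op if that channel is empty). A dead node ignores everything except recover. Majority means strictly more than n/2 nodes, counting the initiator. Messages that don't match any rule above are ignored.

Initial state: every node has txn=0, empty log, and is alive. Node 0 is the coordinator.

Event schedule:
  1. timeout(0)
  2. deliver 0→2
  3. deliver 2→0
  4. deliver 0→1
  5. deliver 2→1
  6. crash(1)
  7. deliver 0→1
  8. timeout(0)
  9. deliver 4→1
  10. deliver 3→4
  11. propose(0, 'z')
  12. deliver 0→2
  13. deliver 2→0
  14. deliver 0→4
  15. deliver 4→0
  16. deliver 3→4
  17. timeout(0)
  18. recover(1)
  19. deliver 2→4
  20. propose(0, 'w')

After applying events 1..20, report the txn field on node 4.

1

step 1 timeout(0): 0={coor,t=1,log=-}
step 2 deliver 0→2: 2={part,t=1,log=-}
step 3 deliver 2→0: —
step 4 deliver 0→1: 1={part,t=1,log=-}
step 5 deliver 2→1: —
step 6 crash(1): 1={✗part,t=1,log=-}
step 7 deliver 0→1: —
step 8 timeout(0): 0={coor,t=2,log=-}
step 9 deliver 4→1: —
step 10 deliver 3→4: —
step 11 propose(0,'z'): 0={coor,t=3,log=-}
step 12 deliver 0→2: 2={part,t=2,log=-}
step 13 deliver 2→0: —
step 14 deliver 0→4: 4={part,t=1,log=-}
step 15 deliver 4→0: —
step 16 deliver 3→4: —
step 17 timeout(0): 0={coor,t=4,log=-}
step 18 recover(1): 1={part,t=1,log=-}
step 19 deliver 2→4: —
step 20 propose(0,'w'): 0={coor,t=5,log=-}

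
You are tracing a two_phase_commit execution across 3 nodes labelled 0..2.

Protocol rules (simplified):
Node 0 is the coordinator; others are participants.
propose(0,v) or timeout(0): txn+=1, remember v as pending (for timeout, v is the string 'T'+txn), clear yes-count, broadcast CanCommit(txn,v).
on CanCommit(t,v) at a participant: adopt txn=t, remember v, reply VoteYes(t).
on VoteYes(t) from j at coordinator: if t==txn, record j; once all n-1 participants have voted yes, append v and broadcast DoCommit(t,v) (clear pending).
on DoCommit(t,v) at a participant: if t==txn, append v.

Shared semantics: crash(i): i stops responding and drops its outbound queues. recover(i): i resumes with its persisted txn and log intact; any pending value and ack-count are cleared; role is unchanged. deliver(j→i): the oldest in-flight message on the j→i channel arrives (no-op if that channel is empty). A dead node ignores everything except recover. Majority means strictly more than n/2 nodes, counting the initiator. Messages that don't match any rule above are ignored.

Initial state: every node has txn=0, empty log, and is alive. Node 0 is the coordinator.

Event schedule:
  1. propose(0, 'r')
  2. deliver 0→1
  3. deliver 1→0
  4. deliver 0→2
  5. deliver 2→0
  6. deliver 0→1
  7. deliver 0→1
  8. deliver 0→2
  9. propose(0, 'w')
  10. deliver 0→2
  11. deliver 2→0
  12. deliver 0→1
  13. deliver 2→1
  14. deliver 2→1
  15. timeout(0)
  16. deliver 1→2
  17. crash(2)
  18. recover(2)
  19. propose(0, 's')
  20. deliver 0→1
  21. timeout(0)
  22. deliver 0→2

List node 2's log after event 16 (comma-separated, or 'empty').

r

step 1 propose(0,'r'): 0={coor,t=1,log=-}
step 2 deliver 0→1: 1={part,t=1,log=-}
step 3 deliver 1→0: —
step 4 deliver 0→2: 2={part,t=1,log=-}
step 5 deliver 2→0: 0={coor,t=1,log=r}
step 6 deliver 0→1: 1={part,t=1,log=r}
step 7 deliver 0→1: —
step 8 deliver 0→2: 2={part,t=1,log=r}
step 9 propose(0,'w'): 0={coor,t=2,log=r}
step 10 deliver 0→2: 2={part,t=2,log=r}
step 11 deliver 2→0: —
step 12 deliver 0→1: 1={part,t=2,log=r}
step 13 deliver 2→1: —
step 14 deliver 2→1: —
step 15 timeout(0): 0={coor,t=3,log=r}
step 16 deliver 1→2: —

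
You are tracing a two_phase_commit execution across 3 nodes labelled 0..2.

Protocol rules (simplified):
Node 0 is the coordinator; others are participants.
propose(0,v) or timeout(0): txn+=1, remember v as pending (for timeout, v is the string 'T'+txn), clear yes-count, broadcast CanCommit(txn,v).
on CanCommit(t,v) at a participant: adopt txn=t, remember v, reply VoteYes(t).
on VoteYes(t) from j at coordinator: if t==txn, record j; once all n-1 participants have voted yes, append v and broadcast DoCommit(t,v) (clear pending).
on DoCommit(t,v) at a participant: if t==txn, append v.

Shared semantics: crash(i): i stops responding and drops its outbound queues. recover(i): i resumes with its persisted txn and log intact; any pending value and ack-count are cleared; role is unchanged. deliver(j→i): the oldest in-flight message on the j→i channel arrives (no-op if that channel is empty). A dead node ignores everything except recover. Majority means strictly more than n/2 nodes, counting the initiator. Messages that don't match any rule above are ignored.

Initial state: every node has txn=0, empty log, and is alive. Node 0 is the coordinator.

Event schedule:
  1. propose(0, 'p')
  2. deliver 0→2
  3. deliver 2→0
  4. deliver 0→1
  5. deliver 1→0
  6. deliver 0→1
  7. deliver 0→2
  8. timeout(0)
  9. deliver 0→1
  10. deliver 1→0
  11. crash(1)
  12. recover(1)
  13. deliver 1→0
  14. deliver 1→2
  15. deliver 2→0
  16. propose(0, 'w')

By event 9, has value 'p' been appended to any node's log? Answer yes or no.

1. propose(0,'p'):  <0:coor t1 ->
2. deliver 0→2:  <2:part t1 ->
3. deliver 2→0:  nop
4. deliver 0→1:  <1:part t1 ->
5. deliver 1→0:  <0:coor t1 p>
6. deliver 0→1:  <1:part t1 p>
7. deliver 0→2:  <2:part t1 p>
8. timeout(0):  <0:coor t2 p>
9. deliver 0→1:  <1:part t2 p>

yes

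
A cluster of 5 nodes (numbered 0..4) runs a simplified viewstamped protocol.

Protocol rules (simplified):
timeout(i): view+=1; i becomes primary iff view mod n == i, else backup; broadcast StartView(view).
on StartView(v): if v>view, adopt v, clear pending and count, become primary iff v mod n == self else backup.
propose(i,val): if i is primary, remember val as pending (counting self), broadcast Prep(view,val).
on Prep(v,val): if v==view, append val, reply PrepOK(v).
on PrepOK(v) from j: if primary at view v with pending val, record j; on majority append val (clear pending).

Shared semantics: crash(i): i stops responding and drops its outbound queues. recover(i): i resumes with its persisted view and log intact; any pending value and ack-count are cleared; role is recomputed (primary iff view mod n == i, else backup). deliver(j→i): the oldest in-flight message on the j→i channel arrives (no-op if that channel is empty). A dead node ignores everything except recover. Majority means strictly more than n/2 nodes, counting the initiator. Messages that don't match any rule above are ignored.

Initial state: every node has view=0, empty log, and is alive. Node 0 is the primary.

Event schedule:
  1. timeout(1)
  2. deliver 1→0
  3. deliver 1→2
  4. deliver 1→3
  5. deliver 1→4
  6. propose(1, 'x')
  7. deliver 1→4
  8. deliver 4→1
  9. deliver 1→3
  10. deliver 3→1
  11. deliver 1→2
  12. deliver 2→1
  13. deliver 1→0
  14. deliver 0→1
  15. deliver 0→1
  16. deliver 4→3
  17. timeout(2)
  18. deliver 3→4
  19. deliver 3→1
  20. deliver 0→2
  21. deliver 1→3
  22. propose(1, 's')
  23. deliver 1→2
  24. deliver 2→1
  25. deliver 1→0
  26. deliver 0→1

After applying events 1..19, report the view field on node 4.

step 1 timeout(1): 1={prim,v=1,log=-}
step 2 deliver 1→0: 0={back,v=1,log=-}
step 3 deliver 1→2: 2={back,v=1,log=-}
step 4 deliver 1→3: 3={back,v=1,log=-}
step 5 deliver 1→4: 4={back,v=1,log=-}
step 6 propose(1,'x'): —
step 7 deliver 1→4: 4={back,v=1,log=x}
step 8 deliver 4→1: —
step 9 deliver 1→3: 3={back,v=1,log=x}
step 10 deliver 3→1: 1={prim,v=1,log=x}
step 11 deliver 1→2: 2={back,v=1,log=x}
step 12 deliver 2→1: —
step 13 deliver 1→0: 0={back,v=1,log=x}
step 14 deliver 0→1: —
step 15 deliver 0→1: —
step 16 deliver 4→3: —
step 17 timeout(2): 2={prim,v=2,log=x}
step 18 deliver 3→4: —
step 19 deliver 3→1: —

1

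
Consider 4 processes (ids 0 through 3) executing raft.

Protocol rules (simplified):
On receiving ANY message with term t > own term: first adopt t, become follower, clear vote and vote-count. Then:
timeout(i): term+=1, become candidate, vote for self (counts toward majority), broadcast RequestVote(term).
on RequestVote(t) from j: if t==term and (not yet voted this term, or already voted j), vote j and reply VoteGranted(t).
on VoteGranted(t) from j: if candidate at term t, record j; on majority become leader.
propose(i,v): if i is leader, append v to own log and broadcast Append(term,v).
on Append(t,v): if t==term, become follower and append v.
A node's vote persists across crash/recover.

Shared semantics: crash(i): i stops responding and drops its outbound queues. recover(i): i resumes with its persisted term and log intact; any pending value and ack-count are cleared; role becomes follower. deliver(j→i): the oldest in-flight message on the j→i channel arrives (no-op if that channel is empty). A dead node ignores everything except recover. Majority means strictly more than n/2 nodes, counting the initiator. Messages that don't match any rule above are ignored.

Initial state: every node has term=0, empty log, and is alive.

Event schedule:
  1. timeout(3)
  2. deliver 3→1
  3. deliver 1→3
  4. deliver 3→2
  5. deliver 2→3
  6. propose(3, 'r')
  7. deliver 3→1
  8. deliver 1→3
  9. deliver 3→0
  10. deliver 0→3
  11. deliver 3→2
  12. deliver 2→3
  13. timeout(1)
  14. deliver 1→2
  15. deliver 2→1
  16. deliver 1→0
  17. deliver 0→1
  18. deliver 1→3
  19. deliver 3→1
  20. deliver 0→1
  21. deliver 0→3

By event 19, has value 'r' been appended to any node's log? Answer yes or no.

yes

1. timeout(3):  <3:cand t1 ->
2. deliver 3→1:  <1:foll t1 ->
3. deliver 1→3:  nop
4. deliver 3→2:  <2:foll t1 ->
5. deliver 2→3:  <3:lead t1 ->
6. propose(3,'r'):  <3:lead t1 r>
7. deliver 3→1:  <1:foll t1 r>
8. deliver 1→3:  nop
9. deliver 3→0:  <0:foll t1 ->
10. deliver 0→3:  nop
11. deliver 3→2:  <2:foll t1 r>
12. deliver 2→3:  nop
13. timeout(1):  <1:cand t2 r>
14. deliver 1→2:  <2:foll t2 r>
15. deliver 2→1:  nop
16. deliver 1→0:  <0:foll t2 ->
17. deliver 0→1:  <1:lead t2 r>
18. deliver 1→3:  <3:foll t2 r>
19. deliver 3→1:  nop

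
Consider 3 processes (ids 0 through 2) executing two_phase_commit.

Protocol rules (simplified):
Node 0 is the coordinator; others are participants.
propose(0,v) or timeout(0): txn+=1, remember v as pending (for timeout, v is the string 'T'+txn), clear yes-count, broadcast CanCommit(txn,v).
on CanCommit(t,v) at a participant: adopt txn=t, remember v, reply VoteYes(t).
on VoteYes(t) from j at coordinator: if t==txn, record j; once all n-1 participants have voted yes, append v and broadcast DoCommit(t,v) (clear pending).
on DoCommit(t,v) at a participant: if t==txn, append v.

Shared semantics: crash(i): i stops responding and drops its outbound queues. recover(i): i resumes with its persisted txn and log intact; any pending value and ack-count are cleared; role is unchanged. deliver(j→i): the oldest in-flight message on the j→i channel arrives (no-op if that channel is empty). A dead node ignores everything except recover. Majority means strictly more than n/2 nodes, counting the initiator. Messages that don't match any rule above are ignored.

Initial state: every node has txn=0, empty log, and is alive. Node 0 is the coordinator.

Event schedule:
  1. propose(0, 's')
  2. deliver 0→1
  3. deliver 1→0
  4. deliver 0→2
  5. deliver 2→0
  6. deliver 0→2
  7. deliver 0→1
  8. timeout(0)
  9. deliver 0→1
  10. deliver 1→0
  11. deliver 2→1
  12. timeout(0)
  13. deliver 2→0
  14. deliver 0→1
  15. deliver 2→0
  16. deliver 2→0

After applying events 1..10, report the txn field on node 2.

[1] propose(0,'s') → N0(coor t1 [-])
[2] deliver 0→1 → N1(part t1 [-])
[3] deliver 1→0 → ∅
[4] deliver 0→2 → N2(part t1 [-])
[5] deliver 2→0 → N0(coor t1 [s])
[6] deliver 0→2 → N2(part t1 [s])
[7] deliver 0→1 → N1(part t1 [s])
[8] timeout(0) → N0(coor t2 [s])
[9] deliver 0→1 → N1(part t2 [s])
[10] deliver 1→0 → ∅

1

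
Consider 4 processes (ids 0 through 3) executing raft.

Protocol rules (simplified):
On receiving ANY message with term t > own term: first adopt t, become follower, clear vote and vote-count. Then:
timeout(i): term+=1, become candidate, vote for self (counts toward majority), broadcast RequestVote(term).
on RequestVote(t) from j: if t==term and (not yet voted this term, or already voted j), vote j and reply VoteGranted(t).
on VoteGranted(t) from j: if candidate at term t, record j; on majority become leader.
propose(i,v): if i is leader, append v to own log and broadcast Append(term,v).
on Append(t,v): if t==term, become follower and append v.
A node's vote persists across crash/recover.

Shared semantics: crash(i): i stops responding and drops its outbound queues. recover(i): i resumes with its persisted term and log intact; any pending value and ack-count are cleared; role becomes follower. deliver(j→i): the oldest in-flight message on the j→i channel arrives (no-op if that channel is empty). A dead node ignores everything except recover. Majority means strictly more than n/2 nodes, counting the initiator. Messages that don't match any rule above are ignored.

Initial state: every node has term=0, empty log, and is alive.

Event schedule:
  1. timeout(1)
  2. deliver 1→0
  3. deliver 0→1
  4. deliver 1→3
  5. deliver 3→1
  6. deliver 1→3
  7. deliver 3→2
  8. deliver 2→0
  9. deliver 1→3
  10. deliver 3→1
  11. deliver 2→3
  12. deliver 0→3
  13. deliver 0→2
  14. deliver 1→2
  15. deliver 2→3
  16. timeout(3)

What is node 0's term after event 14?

1

1. timeout(1):  <1:cand t1 ->
2. deliver 1→0:  <0:foll t1 ->
3. deliver 0→1:  nop
4. deliver 1→3:  <3:foll t1 ->
5. deliver 3→1:  <1:lead t1 ->
6. deliver 1→3:  nop
7. deliver 3→2:  nop
8. deliver 2→0:  nop
9. deliver 1→3:  nop
10. deliver 3→1:  nop
11. deliver 2→3:  nop
12. deliver 0→3:  nop
13. deliver 0→2:  nop
14. deliver 1→2:  <2:foll t1 ->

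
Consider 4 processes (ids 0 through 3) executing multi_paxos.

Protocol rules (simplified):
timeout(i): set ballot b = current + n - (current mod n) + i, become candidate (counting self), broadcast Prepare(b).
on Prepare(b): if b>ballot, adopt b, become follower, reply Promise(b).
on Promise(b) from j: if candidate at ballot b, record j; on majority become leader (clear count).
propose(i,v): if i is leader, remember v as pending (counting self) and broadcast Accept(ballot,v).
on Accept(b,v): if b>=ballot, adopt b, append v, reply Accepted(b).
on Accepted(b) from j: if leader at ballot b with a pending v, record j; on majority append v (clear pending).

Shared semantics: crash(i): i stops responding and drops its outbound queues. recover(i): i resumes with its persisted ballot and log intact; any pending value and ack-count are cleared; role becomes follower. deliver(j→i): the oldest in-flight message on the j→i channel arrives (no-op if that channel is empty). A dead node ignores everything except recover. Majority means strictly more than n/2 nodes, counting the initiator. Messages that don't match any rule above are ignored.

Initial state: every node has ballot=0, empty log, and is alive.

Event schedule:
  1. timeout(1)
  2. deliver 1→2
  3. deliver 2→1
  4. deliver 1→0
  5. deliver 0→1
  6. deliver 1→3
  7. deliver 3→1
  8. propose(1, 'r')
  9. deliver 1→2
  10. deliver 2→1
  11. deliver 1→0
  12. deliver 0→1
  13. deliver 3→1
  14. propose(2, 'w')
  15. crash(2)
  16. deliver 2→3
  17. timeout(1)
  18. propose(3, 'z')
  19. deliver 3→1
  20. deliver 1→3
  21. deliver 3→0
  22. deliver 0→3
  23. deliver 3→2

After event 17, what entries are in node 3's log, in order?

empty

step 1 timeout(1): 1={cand,b=5,log=-}
step 2 deliver 1→2: 2={foll,b=5,log=-}
step 3 deliver 2→1: —
step 4 deliver 1→0: 0={foll,b=5,log=-}
step 5 deliver 0→1: 1={lead,b=5,log=-}
step 6 deliver 1→3: 3={foll,b=5,log=-}
step 7 deliver 3→1: —
step 8 propose(1,'r'): —
step 9 deliver 1→2: 2={foll,b=5,log=r}
step 10 deliver 2→1: —
step 11 deliver 1→0: 0={foll,b=5,log=r}
step 12 deliver 0→1: 1={lead,b=5,log=r}
step 13 deliver 3→1: —
step 14 propose(2,'w'): —
step 15 crash(2): 2={✗foll,b=5,log=r}
step 16 deliver 2→3: —
step 17 timeout(1): 1={cand,b=9,log=r}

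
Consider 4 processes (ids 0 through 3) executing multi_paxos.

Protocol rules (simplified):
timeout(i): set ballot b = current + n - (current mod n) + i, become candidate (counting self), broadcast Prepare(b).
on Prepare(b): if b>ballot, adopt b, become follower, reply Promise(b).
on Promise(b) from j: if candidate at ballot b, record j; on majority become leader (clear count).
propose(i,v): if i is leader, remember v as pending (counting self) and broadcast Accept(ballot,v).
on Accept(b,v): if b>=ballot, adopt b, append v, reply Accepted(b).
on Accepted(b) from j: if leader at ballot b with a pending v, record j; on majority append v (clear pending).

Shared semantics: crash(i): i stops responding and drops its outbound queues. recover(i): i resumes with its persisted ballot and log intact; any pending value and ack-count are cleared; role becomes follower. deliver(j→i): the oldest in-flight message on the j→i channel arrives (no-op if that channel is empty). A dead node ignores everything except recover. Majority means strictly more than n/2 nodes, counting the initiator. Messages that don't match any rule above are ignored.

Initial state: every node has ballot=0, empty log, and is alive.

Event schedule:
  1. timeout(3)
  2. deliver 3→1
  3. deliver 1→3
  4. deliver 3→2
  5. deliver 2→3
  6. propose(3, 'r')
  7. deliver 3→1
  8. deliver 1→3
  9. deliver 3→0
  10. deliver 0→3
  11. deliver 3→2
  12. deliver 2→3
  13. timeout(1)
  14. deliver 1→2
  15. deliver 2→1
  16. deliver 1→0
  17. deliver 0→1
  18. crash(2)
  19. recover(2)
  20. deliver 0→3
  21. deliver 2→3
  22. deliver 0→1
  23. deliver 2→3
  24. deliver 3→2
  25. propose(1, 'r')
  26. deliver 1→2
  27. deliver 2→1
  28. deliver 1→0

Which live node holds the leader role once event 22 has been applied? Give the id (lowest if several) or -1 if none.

[1] timeout(3) → N3(cand b7 [-])
[2] deliver 3→1 → N1(foll b7 [-])
[3] deliver 1→3 → ∅
[4] deliver 3→2 → N2(foll b7 [-])
[5] deliver 2→3 → N3(lead b7 [-])
[6] propose(3,'r') → ∅
[7] deliver 3→1 → N1(foll b7 [r])
[8] deliver 1→3 → ∅
[9] deliver 3→0 → N0(foll b7 [-])
[10] deliver 0→3 → ∅
[11] deliver 3→2 → N2(foll b7 [r])
[12] deliver 2→3 → N3(lead b7 [r])
[13] timeout(1) → N1(cand b9 [r])
[14] deliver 1→2 → N2(foll b9 [r])
[15] deliver 2→1 → ∅
[16] deliver 1→0 → N0(foll b9 [-])
[17] deliver 0→1 → N1(lead b9 [r])
[18] crash(2) → N2(✗foll b9 [r])
[19] recover(2) → N2(foll b9 [r])
[20] deliver 0→3 → ∅
[21] deliver 2→3 → ∅
[22] deliver 0→1 → ∅

1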